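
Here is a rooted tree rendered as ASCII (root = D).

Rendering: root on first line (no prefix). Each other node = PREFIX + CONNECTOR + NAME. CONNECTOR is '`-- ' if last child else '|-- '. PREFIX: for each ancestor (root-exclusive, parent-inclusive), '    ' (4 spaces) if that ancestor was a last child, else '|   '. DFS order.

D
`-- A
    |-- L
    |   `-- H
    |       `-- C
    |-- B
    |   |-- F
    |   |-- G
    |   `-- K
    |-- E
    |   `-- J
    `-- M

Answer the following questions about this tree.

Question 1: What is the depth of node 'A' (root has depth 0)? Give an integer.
Answer: 1

Derivation:
Path from root to A: D -> A
Depth = number of edges = 1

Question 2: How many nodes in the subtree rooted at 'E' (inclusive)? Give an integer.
Answer: 2

Derivation:
Subtree rooted at E contains: E, J
Count = 2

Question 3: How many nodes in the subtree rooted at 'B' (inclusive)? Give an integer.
Answer: 4

Derivation:
Subtree rooted at B contains: B, F, G, K
Count = 4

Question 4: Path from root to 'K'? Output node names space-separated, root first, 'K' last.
Walk down from root: D -> A -> B -> K

Answer: D A B K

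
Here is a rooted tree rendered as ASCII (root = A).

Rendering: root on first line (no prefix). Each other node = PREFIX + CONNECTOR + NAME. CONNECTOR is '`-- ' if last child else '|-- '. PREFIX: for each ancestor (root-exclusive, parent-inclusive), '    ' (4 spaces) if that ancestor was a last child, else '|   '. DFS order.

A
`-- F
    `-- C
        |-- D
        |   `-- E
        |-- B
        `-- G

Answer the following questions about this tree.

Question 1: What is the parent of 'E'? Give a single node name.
Scan adjacency: E appears as child of D

Answer: D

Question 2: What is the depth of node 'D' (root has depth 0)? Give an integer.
Path from root to D: A -> F -> C -> D
Depth = number of edges = 3

Answer: 3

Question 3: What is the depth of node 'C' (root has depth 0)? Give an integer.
Path from root to C: A -> F -> C
Depth = number of edges = 2

Answer: 2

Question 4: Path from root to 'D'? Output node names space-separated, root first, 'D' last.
Walk down from root: A -> F -> C -> D

Answer: A F C D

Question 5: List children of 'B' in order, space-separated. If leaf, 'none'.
Answer: none

Derivation:
Node B's children (from adjacency): (leaf)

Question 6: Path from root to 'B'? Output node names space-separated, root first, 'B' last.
Walk down from root: A -> F -> C -> B

Answer: A F C B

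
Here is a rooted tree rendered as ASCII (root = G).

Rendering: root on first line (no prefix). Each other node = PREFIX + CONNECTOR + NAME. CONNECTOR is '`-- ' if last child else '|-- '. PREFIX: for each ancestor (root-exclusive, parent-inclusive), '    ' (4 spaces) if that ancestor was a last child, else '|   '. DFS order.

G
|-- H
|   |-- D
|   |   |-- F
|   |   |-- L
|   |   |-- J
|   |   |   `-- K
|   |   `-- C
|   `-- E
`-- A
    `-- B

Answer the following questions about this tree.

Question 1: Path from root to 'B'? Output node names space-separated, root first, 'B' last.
Walk down from root: G -> A -> B

Answer: G A B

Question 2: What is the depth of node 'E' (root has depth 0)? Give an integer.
Path from root to E: G -> H -> E
Depth = number of edges = 2

Answer: 2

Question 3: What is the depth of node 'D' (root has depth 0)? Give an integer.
Answer: 2

Derivation:
Path from root to D: G -> H -> D
Depth = number of edges = 2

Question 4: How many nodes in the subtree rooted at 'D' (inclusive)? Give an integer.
Answer: 6

Derivation:
Subtree rooted at D contains: C, D, F, J, K, L
Count = 6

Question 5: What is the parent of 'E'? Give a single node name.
Scan adjacency: E appears as child of H

Answer: H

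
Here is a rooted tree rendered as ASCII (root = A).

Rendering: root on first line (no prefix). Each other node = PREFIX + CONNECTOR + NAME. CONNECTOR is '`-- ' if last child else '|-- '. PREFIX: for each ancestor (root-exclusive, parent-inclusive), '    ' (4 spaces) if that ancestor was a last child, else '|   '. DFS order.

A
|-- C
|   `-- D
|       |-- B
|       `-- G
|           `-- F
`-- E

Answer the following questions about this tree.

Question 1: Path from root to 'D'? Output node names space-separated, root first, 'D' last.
Answer: A C D

Derivation:
Walk down from root: A -> C -> D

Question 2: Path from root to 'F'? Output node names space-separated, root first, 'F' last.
Answer: A C D G F

Derivation:
Walk down from root: A -> C -> D -> G -> F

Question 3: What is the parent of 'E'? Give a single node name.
Answer: A

Derivation:
Scan adjacency: E appears as child of A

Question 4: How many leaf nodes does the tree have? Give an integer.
Answer: 3

Derivation:
Leaves (nodes with no children): B, E, F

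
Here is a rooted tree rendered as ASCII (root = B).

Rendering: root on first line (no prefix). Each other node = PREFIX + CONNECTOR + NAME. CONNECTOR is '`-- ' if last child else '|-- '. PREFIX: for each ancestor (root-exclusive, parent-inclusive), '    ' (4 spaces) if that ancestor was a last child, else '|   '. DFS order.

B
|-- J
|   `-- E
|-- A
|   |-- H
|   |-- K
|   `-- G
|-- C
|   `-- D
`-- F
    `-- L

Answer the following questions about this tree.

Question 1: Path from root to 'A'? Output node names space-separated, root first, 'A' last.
Walk down from root: B -> A

Answer: B A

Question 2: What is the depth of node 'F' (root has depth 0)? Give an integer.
Answer: 1

Derivation:
Path from root to F: B -> F
Depth = number of edges = 1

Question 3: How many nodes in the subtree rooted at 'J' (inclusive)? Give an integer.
Subtree rooted at J contains: E, J
Count = 2

Answer: 2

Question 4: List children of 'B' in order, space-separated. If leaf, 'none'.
Node B's children (from adjacency): J, A, C, F

Answer: J A C F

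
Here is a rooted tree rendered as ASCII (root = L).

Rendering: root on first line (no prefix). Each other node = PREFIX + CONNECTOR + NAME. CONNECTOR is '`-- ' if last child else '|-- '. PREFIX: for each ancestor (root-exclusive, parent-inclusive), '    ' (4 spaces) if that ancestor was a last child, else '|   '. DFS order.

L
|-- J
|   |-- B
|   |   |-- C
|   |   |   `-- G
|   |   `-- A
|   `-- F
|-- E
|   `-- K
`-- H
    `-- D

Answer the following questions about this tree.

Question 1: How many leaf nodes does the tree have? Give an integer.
Leaves (nodes with no children): A, D, F, G, K

Answer: 5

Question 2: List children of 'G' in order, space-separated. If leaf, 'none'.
Answer: none

Derivation:
Node G's children (from adjacency): (leaf)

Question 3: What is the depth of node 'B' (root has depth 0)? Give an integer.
Path from root to B: L -> J -> B
Depth = number of edges = 2

Answer: 2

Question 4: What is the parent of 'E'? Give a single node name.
Answer: L

Derivation:
Scan adjacency: E appears as child of L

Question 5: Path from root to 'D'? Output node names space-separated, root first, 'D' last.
Answer: L H D

Derivation:
Walk down from root: L -> H -> D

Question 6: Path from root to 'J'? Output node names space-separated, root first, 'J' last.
Answer: L J

Derivation:
Walk down from root: L -> J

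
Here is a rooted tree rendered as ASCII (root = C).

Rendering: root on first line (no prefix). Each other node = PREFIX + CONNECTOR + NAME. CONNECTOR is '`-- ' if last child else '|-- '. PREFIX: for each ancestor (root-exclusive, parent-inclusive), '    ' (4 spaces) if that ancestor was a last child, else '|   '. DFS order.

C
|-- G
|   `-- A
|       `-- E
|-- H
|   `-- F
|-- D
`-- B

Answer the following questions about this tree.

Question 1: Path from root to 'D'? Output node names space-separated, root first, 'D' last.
Answer: C D

Derivation:
Walk down from root: C -> D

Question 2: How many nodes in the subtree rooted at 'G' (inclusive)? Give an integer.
Subtree rooted at G contains: A, E, G
Count = 3

Answer: 3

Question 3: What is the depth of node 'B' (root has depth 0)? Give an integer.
Answer: 1

Derivation:
Path from root to B: C -> B
Depth = number of edges = 1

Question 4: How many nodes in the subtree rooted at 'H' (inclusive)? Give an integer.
Subtree rooted at H contains: F, H
Count = 2

Answer: 2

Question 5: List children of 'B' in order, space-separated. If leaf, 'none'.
Answer: none

Derivation:
Node B's children (from adjacency): (leaf)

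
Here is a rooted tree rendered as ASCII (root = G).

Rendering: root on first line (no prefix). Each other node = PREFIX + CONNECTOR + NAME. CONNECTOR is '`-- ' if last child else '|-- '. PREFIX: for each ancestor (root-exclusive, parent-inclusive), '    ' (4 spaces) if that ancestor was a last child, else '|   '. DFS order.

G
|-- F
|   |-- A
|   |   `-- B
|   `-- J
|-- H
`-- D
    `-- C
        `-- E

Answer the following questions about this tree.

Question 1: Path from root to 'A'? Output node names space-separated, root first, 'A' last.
Answer: G F A

Derivation:
Walk down from root: G -> F -> A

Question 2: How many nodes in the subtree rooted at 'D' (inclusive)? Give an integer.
Answer: 3

Derivation:
Subtree rooted at D contains: C, D, E
Count = 3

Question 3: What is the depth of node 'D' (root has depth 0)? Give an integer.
Path from root to D: G -> D
Depth = number of edges = 1

Answer: 1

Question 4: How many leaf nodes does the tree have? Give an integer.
Answer: 4

Derivation:
Leaves (nodes with no children): B, E, H, J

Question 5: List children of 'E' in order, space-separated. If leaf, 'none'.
Answer: none

Derivation:
Node E's children (from adjacency): (leaf)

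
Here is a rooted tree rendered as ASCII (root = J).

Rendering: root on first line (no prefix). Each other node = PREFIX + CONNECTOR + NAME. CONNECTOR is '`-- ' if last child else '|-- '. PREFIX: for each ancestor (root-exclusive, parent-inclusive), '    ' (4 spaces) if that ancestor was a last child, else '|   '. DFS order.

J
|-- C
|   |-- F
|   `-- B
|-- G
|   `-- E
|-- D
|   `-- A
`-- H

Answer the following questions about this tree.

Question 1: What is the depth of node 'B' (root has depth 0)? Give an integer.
Path from root to B: J -> C -> B
Depth = number of edges = 2

Answer: 2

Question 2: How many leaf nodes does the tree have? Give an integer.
Leaves (nodes with no children): A, B, E, F, H

Answer: 5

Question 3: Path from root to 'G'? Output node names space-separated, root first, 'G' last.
Walk down from root: J -> G

Answer: J G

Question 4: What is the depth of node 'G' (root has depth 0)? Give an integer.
Path from root to G: J -> G
Depth = number of edges = 1

Answer: 1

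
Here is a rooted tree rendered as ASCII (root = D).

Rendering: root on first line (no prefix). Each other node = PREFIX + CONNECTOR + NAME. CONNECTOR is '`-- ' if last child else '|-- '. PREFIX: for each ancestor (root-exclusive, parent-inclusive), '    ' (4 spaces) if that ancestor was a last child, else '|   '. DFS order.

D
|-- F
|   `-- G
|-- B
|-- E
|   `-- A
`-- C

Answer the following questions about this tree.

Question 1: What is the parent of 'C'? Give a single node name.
Answer: D

Derivation:
Scan adjacency: C appears as child of D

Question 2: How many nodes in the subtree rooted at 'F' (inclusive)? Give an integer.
Subtree rooted at F contains: F, G
Count = 2

Answer: 2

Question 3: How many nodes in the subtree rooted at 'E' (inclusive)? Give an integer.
Answer: 2

Derivation:
Subtree rooted at E contains: A, E
Count = 2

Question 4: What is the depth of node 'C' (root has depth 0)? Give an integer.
Answer: 1

Derivation:
Path from root to C: D -> C
Depth = number of edges = 1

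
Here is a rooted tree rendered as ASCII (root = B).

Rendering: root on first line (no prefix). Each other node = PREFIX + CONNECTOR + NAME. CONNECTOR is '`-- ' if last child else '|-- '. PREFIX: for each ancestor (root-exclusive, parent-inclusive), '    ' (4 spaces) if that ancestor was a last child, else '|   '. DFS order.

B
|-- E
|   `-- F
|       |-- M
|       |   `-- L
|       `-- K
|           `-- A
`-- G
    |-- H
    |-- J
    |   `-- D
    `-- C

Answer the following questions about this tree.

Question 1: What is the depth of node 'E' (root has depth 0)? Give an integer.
Path from root to E: B -> E
Depth = number of edges = 1

Answer: 1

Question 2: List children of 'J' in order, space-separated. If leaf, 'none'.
Answer: D

Derivation:
Node J's children (from adjacency): D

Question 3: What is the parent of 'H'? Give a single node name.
Scan adjacency: H appears as child of G

Answer: G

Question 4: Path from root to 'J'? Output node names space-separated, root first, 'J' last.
Answer: B G J

Derivation:
Walk down from root: B -> G -> J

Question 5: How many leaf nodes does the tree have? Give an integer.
Leaves (nodes with no children): A, C, D, H, L

Answer: 5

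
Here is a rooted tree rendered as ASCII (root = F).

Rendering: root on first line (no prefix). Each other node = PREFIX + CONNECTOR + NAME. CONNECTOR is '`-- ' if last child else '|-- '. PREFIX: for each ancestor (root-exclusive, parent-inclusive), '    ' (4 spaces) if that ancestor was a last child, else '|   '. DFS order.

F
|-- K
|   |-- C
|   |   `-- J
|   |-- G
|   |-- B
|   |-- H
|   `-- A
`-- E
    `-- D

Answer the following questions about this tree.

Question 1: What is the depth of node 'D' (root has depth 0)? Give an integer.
Answer: 2

Derivation:
Path from root to D: F -> E -> D
Depth = number of edges = 2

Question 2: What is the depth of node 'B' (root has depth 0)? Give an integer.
Path from root to B: F -> K -> B
Depth = number of edges = 2

Answer: 2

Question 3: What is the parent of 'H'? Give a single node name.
Scan adjacency: H appears as child of K

Answer: K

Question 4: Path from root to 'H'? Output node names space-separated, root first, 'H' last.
Answer: F K H

Derivation:
Walk down from root: F -> K -> H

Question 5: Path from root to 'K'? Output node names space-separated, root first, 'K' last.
Answer: F K

Derivation:
Walk down from root: F -> K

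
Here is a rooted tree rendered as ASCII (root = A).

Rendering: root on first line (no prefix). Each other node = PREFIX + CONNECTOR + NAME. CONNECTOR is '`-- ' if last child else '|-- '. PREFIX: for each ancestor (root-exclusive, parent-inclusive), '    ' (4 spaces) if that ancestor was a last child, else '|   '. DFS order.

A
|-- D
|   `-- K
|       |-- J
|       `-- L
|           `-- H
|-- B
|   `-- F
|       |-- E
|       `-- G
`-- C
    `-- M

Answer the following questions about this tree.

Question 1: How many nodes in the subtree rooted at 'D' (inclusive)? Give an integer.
Subtree rooted at D contains: D, H, J, K, L
Count = 5

Answer: 5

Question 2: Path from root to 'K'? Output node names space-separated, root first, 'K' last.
Walk down from root: A -> D -> K

Answer: A D K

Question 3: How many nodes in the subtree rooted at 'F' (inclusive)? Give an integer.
Answer: 3

Derivation:
Subtree rooted at F contains: E, F, G
Count = 3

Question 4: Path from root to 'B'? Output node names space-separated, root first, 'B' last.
Walk down from root: A -> B

Answer: A B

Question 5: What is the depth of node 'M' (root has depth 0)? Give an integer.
Path from root to M: A -> C -> M
Depth = number of edges = 2

Answer: 2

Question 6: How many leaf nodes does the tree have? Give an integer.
Answer: 5

Derivation:
Leaves (nodes with no children): E, G, H, J, M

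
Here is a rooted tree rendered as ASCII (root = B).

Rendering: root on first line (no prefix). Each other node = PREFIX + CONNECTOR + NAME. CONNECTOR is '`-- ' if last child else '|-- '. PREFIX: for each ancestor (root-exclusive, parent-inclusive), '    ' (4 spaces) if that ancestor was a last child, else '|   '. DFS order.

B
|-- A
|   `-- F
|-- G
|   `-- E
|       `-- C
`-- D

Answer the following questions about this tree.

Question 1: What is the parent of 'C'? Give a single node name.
Answer: E

Derivation:
Scan adjacency: C appears as child of E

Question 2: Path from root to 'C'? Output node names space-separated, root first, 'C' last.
Walk down from root: B -> G -> E -> C

Answer: B G E C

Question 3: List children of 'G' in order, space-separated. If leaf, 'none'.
Node G's children (from adjacency): E

Answer: E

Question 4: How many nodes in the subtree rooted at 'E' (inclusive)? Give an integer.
Answer: 2

Derivation:
Subtree rooted at E contains: C, E
Count = 2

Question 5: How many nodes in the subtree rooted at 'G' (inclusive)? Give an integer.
Subtree rooted at G contains: C, E, G
Count = 3

Answer: 3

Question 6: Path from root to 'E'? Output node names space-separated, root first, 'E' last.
Answer: B G E

Derivation:
Walk down from root: B -> G -> E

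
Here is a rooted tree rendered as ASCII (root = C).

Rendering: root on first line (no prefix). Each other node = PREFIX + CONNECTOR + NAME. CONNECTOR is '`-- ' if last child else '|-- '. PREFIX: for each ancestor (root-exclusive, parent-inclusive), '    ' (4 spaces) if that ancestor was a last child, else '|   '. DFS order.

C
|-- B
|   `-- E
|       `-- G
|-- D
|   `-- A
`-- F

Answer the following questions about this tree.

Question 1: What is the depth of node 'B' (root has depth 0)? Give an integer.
Path from root to B: C -> B
Depth = number of edges = 1

Answer: 1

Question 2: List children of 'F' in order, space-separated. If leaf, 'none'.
Node F's children (from adjacency): (leaf)

Answer: none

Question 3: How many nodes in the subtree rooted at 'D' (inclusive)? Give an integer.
Subtree rooted at D contains: A, D
Count = 2

Answer: 2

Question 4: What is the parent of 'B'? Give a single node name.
Scan adjacency: B appears as child of C

Answer: C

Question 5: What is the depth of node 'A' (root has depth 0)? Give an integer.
Answer: 2

Derivation:
Path from root to A: C -> D -> A
Depth = number of edges = 2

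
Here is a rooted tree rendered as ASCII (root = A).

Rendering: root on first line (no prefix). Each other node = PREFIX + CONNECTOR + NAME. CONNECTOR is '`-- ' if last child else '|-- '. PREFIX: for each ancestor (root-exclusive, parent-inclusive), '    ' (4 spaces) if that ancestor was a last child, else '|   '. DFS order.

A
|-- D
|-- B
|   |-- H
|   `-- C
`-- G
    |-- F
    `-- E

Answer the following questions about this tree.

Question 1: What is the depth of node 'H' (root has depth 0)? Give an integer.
Path from root to H: A -> B -> H
Depth = number of edges = 2

Answer: 2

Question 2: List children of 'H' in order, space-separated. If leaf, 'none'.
Answer: none

Derivation:
Node H's children (from adjacency): (leaf)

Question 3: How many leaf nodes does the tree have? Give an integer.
Leaves (nodes with no children): C, D, E, F, H

Answer: 5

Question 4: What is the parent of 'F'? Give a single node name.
Answer: G

Derivation:
Scan adjacency: F appears as child of G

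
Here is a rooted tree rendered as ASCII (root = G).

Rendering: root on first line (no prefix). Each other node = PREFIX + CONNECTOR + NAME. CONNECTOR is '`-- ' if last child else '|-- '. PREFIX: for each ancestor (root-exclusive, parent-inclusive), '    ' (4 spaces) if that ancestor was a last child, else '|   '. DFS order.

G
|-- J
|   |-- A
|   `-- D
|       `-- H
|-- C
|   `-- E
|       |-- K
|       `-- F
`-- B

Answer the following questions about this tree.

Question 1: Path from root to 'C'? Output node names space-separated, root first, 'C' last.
Walk down from root: G -> C

Answer: G C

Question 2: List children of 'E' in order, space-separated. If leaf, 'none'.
Node E's children (from adjacency): K, F

Answer: K F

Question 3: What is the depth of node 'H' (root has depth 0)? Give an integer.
Answer: 3

Derivation:
Path from root to H: G -> J -> D -> H
Depth = number of edges = 3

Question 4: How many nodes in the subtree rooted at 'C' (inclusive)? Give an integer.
Subtree rooted at C contains: C, E, F, K
Count = 4

Answer: 4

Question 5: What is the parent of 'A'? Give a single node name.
Answer: J

Derivation:
Scan adjacency: A appears as child of J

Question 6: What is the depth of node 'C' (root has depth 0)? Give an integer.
Path from root to C: G -> C
Depth = number of edges = 1

Answer: 1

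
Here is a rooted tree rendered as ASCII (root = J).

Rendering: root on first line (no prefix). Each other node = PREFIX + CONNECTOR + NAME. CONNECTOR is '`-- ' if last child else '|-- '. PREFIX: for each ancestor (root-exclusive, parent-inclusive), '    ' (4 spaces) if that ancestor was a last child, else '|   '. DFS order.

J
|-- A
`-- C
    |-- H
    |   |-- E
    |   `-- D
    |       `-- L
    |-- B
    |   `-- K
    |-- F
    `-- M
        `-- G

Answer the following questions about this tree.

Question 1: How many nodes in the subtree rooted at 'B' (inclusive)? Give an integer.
Answer: 2

Derivation:
Subtree rooted at B contains: B, K
Count = 2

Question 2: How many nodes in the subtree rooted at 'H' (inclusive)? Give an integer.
Answer: 4

Derivation:
Subtree rooted at H contains: D, E, H, L
Count = 4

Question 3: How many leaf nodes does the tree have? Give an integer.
Answer: 6

Derivation:
Leaves (nodes with no children): A, E, F, G, K, L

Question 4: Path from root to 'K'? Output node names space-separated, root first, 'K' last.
Walk down from root: J -> C -> B -> K

Answer: J C B K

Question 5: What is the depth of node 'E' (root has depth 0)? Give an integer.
Answer: 3

Derivation:
Path from root to E: J -> C -> H -> E
Depth = number of edges = 3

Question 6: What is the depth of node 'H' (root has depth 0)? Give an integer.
Path from root to H: J -> C -> H
Depth = number of edges = 2

Answer: 2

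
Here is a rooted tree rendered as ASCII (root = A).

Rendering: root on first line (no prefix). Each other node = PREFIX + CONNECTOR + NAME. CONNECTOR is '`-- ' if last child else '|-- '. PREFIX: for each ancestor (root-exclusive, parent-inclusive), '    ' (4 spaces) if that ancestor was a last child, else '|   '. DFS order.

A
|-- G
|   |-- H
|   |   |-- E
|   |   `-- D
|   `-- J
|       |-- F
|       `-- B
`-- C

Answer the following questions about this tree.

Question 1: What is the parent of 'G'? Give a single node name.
Scan adjacency: G appears as child of A

Answer: A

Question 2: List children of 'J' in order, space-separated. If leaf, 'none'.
Answer: F B

Derivation:
Node J's children (from adjacency): F, B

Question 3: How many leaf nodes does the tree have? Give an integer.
Answer: 5

Derivation:
Leaves (nodes with no children): B, C, D, E, F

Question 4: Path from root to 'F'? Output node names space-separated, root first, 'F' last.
Answer: A G J F

Derivation:
Walk down from root: A -> G -> J -> F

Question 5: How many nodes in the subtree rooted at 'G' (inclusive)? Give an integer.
Subtree rooted at G contains: B, D, E, F, G, H, J
Count = 7

Answer: 7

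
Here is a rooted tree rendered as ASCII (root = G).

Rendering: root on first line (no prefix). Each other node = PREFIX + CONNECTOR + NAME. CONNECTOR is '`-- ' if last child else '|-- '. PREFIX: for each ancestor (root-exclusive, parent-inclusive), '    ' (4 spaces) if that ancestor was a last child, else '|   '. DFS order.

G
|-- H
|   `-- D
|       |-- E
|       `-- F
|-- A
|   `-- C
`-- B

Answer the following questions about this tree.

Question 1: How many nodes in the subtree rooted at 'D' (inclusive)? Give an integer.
Answer: 3

Derivation:
Subtree rooted at D contains: D, E, F
Count = 3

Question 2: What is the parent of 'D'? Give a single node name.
Scan adjacency: D appears as child of H

Answer: H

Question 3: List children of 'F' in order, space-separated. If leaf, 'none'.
Answer: none

Derivation:
Node F's children (from adjacency): (leaf)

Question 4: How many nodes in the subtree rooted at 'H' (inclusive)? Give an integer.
Subtree rooted at H contains: D, E, F, H
Count = 4

Answer: 4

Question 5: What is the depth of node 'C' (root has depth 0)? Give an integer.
Path from root to C: G -> A -> C
Depth = number of edges = 2

Answer: 2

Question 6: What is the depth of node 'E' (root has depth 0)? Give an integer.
Path from root to E: G -> H -> D -> E
Depth = number of edges = 3

Answer: 3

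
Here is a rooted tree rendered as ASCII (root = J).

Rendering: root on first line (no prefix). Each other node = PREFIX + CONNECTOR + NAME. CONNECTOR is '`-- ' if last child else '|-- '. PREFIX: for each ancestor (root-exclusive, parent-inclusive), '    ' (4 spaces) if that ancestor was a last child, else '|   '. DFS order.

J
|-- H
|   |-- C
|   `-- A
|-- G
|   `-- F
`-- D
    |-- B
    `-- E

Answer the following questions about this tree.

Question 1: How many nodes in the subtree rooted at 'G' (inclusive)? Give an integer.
Answer: 2

Derivation:
Subtree rooted at G contains: F, G
Count = 2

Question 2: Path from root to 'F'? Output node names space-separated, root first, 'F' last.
Walk down from root: J -> G -> F

Answer: J G F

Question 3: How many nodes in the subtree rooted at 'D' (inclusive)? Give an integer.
Answer: 3

Derivation:
Subtree rooted at D contains: B, D, E
Count = 3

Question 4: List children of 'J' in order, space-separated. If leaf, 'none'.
Node J's children (from adjacency): H, G, D

Answer: H G D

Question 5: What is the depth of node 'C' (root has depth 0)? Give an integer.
Path from root to C: J -> H -> C
Depth = number of edges = 2

Answer: 2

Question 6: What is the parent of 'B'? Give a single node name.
Answer: D

Derivation:
Scan adjacency: B appears as child of D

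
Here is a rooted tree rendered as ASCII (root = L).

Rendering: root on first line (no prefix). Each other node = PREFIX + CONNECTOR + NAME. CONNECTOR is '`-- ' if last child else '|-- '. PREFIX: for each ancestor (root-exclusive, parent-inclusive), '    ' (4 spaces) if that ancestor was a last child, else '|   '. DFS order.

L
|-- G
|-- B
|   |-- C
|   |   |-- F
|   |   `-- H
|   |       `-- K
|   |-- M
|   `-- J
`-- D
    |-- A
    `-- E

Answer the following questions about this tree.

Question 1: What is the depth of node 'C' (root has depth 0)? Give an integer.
Path from root to C: L -> B -> C
Depth = number of edges = 2

Answer: 2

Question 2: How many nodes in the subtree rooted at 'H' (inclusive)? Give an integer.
Answer: 2

Derivation:
Subtree rooted at H contains: H, K
Count = 2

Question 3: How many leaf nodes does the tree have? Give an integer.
Answer: 7

Derivation:
Leaves (nodes with no children): A, E, F, G, J, K, M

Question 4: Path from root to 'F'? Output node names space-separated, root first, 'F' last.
Answer: L B C F

Derivation:
Walk down from root: L -> B -> C -> F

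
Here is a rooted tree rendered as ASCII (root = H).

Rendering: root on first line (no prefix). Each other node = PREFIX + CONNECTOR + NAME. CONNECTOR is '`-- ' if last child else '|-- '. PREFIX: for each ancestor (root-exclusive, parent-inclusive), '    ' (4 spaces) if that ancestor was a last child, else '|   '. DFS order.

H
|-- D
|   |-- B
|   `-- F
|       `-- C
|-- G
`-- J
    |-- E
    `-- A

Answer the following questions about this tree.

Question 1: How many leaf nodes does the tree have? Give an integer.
Leaves (nodes with no children): A, B, C, E, G

Answer: 5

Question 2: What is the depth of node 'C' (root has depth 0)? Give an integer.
Answer: 3

Derivation:
Path from root to C: H -> D -> F -> C
Depth = number of edges = 3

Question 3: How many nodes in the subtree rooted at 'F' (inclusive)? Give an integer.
Answer: 2

Derivation:
Subtree rooted at F contains: C, F
Count = 2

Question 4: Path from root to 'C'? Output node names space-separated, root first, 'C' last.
Answer: H D F C

Derivation:
Walk down from root: H -> D -> F -> C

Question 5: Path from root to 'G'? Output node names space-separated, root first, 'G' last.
Answer: H G

Derivation:
Walk down from root: H -> G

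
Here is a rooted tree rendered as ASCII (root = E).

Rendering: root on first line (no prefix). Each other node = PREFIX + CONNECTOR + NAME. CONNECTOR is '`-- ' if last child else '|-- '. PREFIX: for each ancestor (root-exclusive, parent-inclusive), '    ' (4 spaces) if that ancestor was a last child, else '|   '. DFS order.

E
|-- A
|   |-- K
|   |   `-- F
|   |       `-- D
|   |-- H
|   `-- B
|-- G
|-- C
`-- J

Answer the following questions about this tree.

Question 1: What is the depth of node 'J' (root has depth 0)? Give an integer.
Path from root to J: E -> J
Depth = number of edges = 1

Answer: 1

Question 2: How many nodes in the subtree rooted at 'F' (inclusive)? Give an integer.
Subtree rooted at F contains: D, F
Count = 2

Answer: 2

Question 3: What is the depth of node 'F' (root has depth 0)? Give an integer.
Answer: 3

Derivation:
Path from root to F: E -> A -> K -> F
Depth = number of edges = 3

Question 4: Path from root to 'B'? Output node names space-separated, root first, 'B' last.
Walk down from root: E -> A -> B

Answer: E A B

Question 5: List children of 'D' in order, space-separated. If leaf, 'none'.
Node D's children (from adjacency): (leaf)

Answer: none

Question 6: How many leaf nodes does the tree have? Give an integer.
Answer: 6

Derivation:
Leaves (nodes with no children): B, C, D, G, H, J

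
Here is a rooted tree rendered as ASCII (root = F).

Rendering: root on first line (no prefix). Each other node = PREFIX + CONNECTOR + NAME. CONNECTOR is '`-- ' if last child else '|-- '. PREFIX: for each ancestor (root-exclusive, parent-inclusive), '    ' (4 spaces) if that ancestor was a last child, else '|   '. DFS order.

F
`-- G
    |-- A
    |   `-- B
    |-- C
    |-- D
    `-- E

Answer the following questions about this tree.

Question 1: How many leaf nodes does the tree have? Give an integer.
Answer: 4

Derivation:
Leaves (nodes with no children): B, C, D, E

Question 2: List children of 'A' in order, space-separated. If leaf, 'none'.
Answer: B

Derivation:
Node A's children (from adjacency): B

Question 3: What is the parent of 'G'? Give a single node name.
Scan adjacency: G appears as child of F

Answer: F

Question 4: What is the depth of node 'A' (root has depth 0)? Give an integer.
Path from root to A: F -> G -> A
Depth = number of edges = 2

Answer: 2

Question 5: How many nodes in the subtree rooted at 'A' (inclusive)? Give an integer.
Answer: 2

Derivation:
Subtree rooted at A contains: A, B
Count = 2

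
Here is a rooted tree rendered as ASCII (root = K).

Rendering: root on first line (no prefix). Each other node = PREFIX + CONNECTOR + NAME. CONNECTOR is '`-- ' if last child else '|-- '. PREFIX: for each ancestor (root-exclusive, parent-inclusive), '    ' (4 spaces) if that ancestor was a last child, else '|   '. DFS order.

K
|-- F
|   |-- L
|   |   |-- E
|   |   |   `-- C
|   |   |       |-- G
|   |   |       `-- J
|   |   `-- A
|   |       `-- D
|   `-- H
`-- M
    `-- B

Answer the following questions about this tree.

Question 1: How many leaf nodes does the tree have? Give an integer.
Leaves (nodes with no children): B, D, G, H, J

Answer: 5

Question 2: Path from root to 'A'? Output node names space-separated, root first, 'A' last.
Answer: K F L A

Derivation:
Walk down from root: K -> F -> L -> A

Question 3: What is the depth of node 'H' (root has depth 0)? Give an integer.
Path from root to H: K -> F -> H
Depth = number of edges = 2

Answer: 2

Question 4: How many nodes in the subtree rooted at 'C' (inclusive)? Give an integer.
Subtree rooted at C contains: C, G, J
Count = 3

Answer: 3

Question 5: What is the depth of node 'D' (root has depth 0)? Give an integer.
Path from root to D: K -> F -> L -> A -> D
Depth = number of edges = 4

Answer: 4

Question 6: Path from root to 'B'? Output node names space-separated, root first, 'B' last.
Answer: K M B

Derivation:
Walk down from root: K -> M -> B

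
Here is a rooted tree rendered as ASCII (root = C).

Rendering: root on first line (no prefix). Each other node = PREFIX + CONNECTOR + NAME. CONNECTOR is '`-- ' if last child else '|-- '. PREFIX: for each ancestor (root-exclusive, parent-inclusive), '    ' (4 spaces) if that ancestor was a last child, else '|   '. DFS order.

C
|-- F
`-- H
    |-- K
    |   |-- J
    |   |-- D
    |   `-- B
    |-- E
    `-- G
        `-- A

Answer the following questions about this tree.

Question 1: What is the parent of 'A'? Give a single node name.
Answer: G

Derivation:
Scan adjacency: A appears as child of G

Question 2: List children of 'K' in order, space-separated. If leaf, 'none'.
Answer: J D B

Derivation:
Node K's children (from adjacency): J, D, B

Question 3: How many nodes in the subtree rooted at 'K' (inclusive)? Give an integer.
Subtree rooted at K contains: B, D, J, K
Count = 4

Answer: 4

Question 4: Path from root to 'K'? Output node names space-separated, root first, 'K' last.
Walk down from root: C -> H -> K

Answer: C H K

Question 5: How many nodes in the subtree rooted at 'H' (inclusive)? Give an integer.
Answer: 8

Derivation:
Subtree rooted at H contains: A, B, D, E, G, H, J, K
Count = 8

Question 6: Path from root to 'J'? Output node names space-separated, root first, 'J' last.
Answer: C H K J

Derivation:
Walk down from root: C -> H -> K -> J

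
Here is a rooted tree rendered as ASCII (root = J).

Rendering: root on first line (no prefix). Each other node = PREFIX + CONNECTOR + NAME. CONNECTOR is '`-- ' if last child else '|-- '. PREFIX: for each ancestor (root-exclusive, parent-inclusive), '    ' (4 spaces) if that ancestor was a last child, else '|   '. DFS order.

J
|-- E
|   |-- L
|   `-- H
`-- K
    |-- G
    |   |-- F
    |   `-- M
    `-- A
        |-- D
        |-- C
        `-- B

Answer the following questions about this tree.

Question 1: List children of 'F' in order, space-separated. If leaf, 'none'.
Node F's children (from adjacency): (leaf)

Answer: none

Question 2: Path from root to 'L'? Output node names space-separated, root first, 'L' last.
Answer: J E L

Derivation:
Walk down from root: J -> E -> L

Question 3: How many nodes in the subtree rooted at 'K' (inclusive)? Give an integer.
Answer: 8

Derivation:
Subtree rooted at K contains: A, B, C, D, F, G, K, M
Count = 8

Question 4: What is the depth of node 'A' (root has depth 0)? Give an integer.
Answer: 2

Derivation:
Path from root to A: J -> K -> A
Depth = number of edges = 2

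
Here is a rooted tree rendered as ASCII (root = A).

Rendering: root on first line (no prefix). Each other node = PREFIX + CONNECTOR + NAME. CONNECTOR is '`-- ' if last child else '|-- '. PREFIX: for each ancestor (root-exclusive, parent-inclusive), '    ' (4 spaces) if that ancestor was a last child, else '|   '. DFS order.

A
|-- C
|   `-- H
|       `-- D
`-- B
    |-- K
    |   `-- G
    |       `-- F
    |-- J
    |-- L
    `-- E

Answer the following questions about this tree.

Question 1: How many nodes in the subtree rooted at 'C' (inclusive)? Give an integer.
Subtree rooted at C contains: C, D, H
Count = 3

Answer: 3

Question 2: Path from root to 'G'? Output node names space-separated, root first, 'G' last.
Walk down from root: A -> B -> K -> G

Answer: A B K G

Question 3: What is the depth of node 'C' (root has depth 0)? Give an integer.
Path from root to C: A -> C
Depth = number of edges = 1

Answer: 1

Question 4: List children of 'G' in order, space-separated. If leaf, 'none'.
Answer: F

Derivation:
Node G's children (from adjacency): F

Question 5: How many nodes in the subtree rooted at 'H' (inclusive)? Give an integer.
Answer: 2

Derivation:
Subtree rooted at H contains: D, H
Count = 2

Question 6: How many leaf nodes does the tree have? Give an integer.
Answer: 5

Derivation:
Leaves (nodes with no children): D, E, F, J, L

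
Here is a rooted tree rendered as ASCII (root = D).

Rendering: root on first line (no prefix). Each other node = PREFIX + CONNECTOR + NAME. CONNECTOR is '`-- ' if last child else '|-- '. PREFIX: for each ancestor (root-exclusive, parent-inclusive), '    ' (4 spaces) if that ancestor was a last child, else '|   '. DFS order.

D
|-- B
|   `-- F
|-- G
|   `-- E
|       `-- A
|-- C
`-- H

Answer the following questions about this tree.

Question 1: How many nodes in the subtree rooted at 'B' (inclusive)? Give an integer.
Subtree rooted at B contains: B, F
Count = 2

Answer: 2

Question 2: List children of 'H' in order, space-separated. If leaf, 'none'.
Answer: none

Derivation:
Node H's children (from adjacency): (leaf)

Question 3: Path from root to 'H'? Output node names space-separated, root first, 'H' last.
Answer: D H

Derivation:
Walk down from root: D -> H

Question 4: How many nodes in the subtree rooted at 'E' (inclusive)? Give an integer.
Subtree rooted at E contains: A, E
Count = 2

Answer: 2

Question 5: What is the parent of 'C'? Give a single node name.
Answer: D

Derivation:
Scan adjacency: C appears as child of D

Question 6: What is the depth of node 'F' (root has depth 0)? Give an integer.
Path from root to F: D -> B -> F
Depth = number of edges = 2

Answer: 2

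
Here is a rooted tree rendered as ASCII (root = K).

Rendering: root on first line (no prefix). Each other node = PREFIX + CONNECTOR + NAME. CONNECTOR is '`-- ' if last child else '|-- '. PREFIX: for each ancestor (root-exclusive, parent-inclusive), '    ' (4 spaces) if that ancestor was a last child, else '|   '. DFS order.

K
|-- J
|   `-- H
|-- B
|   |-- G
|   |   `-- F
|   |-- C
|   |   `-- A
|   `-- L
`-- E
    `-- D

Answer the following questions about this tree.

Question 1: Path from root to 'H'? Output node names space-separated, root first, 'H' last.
Answer: K J H

Derivation:
Walk down from root: K -> J -> H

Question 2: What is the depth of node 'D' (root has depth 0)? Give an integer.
Answer: 2

Derivation:
Path from root to D: K -> E -> D
Depth = number of edges = 2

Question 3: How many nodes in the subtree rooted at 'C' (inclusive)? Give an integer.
Subtree rooted at C contains: A, C
Count = 2

Answer: 2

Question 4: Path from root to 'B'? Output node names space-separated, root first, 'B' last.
Answer: K B

Derivation:
Walk down from root: K -> B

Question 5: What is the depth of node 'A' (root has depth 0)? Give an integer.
Path from root to A: K -> B -> C -> A
Depth = number of edges = 3

Answer: 3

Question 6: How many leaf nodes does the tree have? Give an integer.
Answer: 5

Derivation:
Leaves (nodes with no children): A, D, F, H, L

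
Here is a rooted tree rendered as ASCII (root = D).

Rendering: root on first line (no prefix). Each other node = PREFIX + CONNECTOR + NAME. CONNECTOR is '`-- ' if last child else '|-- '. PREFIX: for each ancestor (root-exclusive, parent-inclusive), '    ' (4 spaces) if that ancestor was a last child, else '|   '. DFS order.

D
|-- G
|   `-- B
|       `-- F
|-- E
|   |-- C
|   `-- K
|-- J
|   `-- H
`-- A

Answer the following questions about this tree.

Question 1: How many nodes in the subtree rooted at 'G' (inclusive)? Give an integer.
Answer: 3

Derivation:
Subtree rooted at G contains: B, F, G
Count = 3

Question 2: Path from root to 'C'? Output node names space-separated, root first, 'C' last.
Walk down from root: D -> E -> C

Answer: D E C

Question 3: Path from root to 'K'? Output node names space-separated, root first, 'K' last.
Walk down from root: D -> E -> K

Answer: D E K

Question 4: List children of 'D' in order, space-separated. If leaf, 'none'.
Node D's children (from adjacency): G, E, J, A

Answer: G E J A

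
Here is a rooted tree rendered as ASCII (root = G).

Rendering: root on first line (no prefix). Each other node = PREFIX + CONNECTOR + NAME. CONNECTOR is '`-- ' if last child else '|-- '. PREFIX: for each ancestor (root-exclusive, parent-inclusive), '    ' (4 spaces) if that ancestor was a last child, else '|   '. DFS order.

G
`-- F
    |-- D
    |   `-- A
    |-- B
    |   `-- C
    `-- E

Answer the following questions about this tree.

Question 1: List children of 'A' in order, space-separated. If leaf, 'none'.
Node A's children (from adjacency): (leaf)

Answer: none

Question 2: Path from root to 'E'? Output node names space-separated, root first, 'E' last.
Answer: G F E

Derivation:
Walk down from root: G -> F -> E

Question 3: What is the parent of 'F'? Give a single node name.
Scan adjacency: F appears as child of G

Answer: G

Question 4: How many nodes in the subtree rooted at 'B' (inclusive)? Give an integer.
Subtree rooted at B contains: B, C
Count = 2

Answer: 2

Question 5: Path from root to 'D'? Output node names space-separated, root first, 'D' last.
Walk down from root: G -> F -> D

Answer: G F D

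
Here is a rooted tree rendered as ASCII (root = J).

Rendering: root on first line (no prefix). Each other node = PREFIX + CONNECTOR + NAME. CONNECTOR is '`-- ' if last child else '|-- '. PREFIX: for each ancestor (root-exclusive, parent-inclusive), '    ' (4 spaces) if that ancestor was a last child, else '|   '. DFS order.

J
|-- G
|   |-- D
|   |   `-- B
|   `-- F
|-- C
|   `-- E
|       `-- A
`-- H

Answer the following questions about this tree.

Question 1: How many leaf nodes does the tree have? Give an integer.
Leaves (nodes with no children): A, B, F, H

Answer: 4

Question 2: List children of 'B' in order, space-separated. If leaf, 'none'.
Node B's children (from adjacency): (leaf)

Answer: none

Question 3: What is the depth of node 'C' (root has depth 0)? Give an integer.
Answer: 1

Derivation:
Path from root to C: J -> C
Depth = number of edges = 1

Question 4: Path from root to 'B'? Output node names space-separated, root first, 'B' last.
Answer: J G D B

Derivation:
Walk down from root: J -> G -> D -> B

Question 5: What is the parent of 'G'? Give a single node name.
Scan adjacency: G appears as child of J

Answer: J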